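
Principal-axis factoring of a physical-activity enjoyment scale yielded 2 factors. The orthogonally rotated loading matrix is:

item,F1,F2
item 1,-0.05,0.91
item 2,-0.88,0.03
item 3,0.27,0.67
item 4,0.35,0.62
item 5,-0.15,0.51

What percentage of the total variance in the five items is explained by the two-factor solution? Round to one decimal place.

Communalities: 0.8306, 0.7753, 0.5218, 0.5069, 0.2826; Σh² = 2.9172.
Total variance with 5 standardized items is 5, so the solution explains 2.9172/5 = 0.5834 = 58.34%.

58.3%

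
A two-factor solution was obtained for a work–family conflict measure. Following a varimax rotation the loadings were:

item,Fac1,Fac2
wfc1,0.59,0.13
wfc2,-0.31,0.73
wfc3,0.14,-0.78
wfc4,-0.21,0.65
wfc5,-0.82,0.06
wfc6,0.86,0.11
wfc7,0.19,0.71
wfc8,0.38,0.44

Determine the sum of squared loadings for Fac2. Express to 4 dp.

SS loadings for Fac2 = 0.13² + 0.73² + (-0.78)² + 0.65² + 0.06² + 0.11² + 0.71² + 0.44² = 0.0169 + 0.5329 + 0.6084 + 0.4225 + 0.0036 + 0.0121 + 0.5041 + 0.1936 = 2.2941

2.2941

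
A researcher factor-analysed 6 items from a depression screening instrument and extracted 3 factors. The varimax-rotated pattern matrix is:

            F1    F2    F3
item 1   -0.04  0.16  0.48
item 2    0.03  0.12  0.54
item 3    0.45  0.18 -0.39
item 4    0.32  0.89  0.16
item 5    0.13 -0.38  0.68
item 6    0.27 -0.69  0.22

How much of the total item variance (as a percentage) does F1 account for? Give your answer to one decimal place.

SS loadings for F1 = (-0.04)² + 0.03² + 0.45² + 0.32² + 0.13² + 0.27² = 0.3972
With 6 standardized items, total variance = 6. Proportion = 0.3972/6 = 0.0662 → 6.62%.

6.6%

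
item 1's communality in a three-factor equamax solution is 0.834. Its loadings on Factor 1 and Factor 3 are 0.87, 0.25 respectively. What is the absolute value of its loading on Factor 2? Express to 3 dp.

0.121

Under orthogonal rotation h² = Σλ², so λ_Factor 2² = h² − (0.8194) = 0.834 − 0.8194 = 0.0146.
|λ| = √0.0146 = 0.1208.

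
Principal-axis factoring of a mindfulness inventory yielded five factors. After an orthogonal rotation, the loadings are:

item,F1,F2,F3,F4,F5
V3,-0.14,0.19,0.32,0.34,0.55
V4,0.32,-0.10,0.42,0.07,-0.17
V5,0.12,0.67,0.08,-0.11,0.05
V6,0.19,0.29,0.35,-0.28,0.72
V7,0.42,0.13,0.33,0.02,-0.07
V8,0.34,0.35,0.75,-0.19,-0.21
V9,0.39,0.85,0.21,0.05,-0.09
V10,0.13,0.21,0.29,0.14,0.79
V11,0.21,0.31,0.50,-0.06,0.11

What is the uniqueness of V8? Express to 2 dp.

0.12

h² = 0.34² + 0.35² + 0.75² + (-0.19)² + (-0.21)² = 0.1156 + 0.1225 + 0.5625 + 0.0361 + 0.0441 = 0.8808
Uniqueness u² = 1 − h² = 1 − 0.8808 = 0.1192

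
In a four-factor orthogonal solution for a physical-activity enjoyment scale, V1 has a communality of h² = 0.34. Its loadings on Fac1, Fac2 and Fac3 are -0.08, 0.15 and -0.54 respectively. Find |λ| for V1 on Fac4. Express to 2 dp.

Under orthogonal rotation h² = Σλ², so λ_Fac4² = h² − (0.3205) = 0.34 − 0.3205 = 0.0195.
|λ| = √0.0195 = 0.1396.

0.14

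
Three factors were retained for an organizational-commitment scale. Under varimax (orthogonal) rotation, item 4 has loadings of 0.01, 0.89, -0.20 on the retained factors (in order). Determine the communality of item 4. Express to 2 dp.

0.83

h² = 0.01² + 0.89² + (-0.20)² = 0.0001 + 0.7921 + 0.0400 = 0.8322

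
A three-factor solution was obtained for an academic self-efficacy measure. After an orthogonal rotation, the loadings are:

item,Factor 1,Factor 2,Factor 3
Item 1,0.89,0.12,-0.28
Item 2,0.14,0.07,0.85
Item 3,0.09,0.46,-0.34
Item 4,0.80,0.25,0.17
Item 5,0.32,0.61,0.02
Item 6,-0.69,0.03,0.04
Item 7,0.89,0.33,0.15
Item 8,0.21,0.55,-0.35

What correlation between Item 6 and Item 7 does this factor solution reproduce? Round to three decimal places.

r̂ = Σ λ_i·λ_j across factors = (-0.69)(0.89) + (0.03)(0.33) + (0.04)(0.15)
  = -0.6141 +0.0099 +0.0060 = -0.5982

-0.598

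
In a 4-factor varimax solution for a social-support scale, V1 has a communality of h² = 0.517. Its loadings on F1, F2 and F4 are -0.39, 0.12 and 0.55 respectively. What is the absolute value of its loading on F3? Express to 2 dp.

0.22

Under orthogonal rotation h² = Σλ², so λ_F3² = h² − (0.4690) = 0.517 − 0.4690 = 0.0480.
|λ| = √0.0480 = 0.2191.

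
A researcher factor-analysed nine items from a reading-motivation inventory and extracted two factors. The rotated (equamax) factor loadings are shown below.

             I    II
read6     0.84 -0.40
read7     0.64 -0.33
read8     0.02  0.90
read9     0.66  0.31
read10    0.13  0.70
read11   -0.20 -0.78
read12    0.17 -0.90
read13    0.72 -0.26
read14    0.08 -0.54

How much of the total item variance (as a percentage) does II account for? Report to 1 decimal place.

SS loadings for II = (-0.40)² + (-0.33)² + 0.90² + 0.31² + 0.70² + (-0.78)² + (-0.90)² + (-0.26)² + (-0.54)² = 3.4426
With 9 standardized items, total variance = 9. Proportion = 3.4426/9 = 0.3825 → 38.25%.

38.3%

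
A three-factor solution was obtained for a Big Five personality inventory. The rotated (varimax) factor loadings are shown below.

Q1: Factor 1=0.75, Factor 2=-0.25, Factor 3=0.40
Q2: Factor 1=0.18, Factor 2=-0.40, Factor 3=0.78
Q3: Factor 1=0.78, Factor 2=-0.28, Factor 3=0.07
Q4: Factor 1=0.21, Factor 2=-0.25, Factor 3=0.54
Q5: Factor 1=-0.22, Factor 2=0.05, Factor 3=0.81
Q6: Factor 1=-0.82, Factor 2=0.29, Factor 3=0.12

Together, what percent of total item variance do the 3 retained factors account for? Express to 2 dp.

69.23%

Communalities: 0.7850, 0.8008, 0.6917, 0.3982, 0.7070, 0.7709; Σh² = 4.1536.
Total variance with 6 standardized items is 6, so the solution explains 4.1536/6 = 0.6923 = 69.23%.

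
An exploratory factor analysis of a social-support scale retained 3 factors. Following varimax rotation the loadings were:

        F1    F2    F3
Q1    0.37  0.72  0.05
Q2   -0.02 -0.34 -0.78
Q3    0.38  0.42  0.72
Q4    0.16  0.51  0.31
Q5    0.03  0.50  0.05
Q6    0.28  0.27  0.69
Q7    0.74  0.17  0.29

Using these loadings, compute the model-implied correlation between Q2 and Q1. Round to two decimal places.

-0.29

r̂ = Σ λ_i·λ_j across factors = (-0.02)(0.37) + (-0.34)(0.72) + (-0.78)(0.05)
  = -0.0074 -0.2448 -0.0390 = -0.2912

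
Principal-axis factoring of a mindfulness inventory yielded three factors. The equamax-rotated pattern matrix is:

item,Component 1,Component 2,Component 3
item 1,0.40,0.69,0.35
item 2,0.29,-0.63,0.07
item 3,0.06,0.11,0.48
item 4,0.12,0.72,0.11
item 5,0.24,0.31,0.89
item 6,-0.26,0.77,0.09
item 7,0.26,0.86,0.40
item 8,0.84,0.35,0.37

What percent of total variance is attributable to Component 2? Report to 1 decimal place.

SS loadings for Component 2 = 0.69² + (-0.63)² + 0.11² + 0.72² + 0.31² + 0.77² + 0.86² + 0.35² = 2.9546
With 8 standardized items, total variance = 8. Proportion = 2.9546/8 = 0.3693 → 36.93%.

36.9%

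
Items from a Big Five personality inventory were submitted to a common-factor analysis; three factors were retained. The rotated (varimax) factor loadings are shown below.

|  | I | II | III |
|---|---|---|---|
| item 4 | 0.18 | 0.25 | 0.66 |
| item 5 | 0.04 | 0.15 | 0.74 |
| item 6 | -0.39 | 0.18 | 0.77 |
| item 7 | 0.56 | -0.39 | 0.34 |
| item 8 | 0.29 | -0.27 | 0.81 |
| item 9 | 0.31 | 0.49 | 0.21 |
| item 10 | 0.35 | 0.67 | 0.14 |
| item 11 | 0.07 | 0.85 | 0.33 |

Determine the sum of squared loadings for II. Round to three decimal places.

1.754

SS loadings for II = 0.25² + 0.15² + 0.18² + (-0.39)² + (-0.27)² + 0.49² + 0.67² + 0.85² = 0.0625 + 0.0225 + 0.0324 + 0.1521 + 0.0729 + 0.2401 + 0.4489 + 0.7225 = 1.7539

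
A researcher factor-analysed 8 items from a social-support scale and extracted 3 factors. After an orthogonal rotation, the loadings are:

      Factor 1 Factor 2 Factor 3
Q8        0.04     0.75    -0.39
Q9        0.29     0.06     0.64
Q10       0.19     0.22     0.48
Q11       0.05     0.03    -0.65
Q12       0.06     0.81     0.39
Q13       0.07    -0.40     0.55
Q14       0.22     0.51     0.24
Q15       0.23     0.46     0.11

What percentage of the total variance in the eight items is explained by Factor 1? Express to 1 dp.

2.9%

SS loadings for Factor 1 = 0.04² + 0.29² + 0.19² + 0.05² + 0.06² + 0.07² + 0.22² + 0.23² = 0.2341
With 8 standardized items, total variance = 8. Proportion = 0.2341/8 = 0.0293 → 2.93%.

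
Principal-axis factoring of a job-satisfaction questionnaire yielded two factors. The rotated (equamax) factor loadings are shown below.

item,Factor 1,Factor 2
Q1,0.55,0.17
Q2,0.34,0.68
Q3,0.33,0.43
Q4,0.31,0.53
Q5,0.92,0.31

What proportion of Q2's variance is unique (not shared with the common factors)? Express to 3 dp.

0.422

h² = 0.34² + 0.68² = 0.1156 + 0.4624 = 0.5780
Uniqueness u² = 1 − h² = 1 − 0.5780 = 0.4220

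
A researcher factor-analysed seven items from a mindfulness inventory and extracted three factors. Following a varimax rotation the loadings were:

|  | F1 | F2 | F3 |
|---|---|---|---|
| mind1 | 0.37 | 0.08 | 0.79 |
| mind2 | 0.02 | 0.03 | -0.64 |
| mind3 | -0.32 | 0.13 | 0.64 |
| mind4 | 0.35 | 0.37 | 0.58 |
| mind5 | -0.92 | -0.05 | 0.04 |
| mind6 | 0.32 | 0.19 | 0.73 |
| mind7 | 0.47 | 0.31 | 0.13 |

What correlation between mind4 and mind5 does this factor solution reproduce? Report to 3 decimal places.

r̂ = Σ λ_i·λ_j across factors = (0.35)(-0.92) + (0.37)(-0.05) + (0.58)(0.04)
  = -0.3220 -0.0185 +0.0232 = -0.3173

-0.317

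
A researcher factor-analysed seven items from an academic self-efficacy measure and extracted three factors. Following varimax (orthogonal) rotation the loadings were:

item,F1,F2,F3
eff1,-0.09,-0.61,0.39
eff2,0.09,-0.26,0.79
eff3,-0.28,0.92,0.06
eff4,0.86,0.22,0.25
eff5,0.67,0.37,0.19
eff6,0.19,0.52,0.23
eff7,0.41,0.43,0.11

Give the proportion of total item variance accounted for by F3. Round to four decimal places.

0.1348

SS loadings for F3 = 0.39² + 0.79² + 0.06² + 0.25² + 0.19² + 0.23² + 0.11² = 0.9434
Proportion of variance = 0.9434 / 7 = 0.1348.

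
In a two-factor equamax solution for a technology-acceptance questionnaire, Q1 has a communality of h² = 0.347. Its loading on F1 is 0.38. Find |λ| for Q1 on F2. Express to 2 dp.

0.45

Under orthogonal rotation h² = Σλ², so λ_F2² = h² − (0.1444) = 0.347 − 0.1444 = 0.2026.
|λ| = √0.2026 = 0.4501.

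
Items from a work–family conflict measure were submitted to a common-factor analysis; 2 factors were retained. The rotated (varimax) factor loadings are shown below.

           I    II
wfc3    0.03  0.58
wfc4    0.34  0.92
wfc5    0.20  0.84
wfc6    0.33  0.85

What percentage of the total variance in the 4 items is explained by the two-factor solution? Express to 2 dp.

Communalities: 0.3373, 0.9620, 0.7456, 0.8314; Σh² = 2.8763.
Total variance with 4 standardized items is 4, so the solution explains 2.8763/4 = 0.7191 = 71.91%.

71.91%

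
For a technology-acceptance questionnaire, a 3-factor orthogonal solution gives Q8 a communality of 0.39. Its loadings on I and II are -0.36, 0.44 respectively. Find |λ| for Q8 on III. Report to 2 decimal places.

Under orthogonal rotation h² = Σλ², so λ_III² = h² − (0.3232) = 0.39 − 0.3232 = 0.0668.
|λ| = √0.0668 = 0.2585.

0.26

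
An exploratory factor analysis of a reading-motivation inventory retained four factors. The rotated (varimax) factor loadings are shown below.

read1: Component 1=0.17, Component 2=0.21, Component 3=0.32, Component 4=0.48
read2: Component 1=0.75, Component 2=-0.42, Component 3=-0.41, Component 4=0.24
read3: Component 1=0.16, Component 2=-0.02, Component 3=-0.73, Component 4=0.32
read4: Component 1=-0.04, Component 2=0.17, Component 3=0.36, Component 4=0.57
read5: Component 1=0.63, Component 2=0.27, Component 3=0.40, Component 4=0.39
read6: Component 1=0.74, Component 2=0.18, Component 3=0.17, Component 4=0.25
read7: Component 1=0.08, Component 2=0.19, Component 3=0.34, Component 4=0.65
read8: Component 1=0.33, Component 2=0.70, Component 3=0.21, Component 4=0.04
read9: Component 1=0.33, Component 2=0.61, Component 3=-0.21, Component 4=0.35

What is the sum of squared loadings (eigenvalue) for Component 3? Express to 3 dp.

1.326

SS loadings for Component 3 = 0.32² + (-0.41)² + (-0.73)² + 0.36² + 0.40² + 0.17² + 0.34² + 0.21² + (-0.21)² = 0.1024 + 0.1681 + 0.5329 + 0.1296 + 0.1600 + 0.0289 + 0.1156 + 0.0441 + 0.0441 = 1.3257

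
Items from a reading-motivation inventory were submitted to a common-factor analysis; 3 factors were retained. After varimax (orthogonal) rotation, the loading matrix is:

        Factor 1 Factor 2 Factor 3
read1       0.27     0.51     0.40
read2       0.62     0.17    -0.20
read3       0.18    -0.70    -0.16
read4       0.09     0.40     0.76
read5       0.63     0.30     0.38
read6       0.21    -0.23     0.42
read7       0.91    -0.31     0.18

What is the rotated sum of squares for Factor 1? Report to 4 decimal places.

SS loadings for Factor 1 = 0.27² + 0.62² + 0.18² + 0.09² + 0.63² + 0.21² + 0.91² = 0.0729 + 0.3844 + 0.0324 + 0.0081 + 0.3969 + 0.0441 + 0.8281 = 1.7669

1.7669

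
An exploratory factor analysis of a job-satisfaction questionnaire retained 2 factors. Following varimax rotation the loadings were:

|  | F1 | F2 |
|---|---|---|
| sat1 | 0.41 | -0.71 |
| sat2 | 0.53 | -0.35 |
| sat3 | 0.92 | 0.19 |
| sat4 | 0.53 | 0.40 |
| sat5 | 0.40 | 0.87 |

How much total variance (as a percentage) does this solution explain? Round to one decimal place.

66.3%

SS loadings by factor: 1.7363, 1.5796; total = 3.3159.
Total variance with 5 standardized items is 5, so the solution explains 3.3159/5 = 0.6632 = 66.32%.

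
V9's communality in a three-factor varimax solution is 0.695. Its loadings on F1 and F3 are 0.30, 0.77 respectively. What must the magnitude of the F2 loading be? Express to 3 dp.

Under orthogonal rotation h² = Σλ², so λ_F2² = h² − (0.6829) = 0.695 − 0.6829 = 0.0121.
|λ| = √0.0121 = 0.1100.

0.110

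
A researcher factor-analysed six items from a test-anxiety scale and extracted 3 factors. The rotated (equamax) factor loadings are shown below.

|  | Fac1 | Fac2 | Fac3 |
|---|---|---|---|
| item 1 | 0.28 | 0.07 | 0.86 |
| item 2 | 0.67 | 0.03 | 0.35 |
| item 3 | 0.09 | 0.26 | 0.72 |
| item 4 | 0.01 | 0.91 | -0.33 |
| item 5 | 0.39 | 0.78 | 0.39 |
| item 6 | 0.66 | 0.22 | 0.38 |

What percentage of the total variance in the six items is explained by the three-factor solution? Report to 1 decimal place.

74.5%

Communalities: 0.8229, 0.5723, 0.5941, 0.9371, 0.9126, 0.6284; Σh² = 4.4674.
Total variance with 6 standardized items is 6, so the solution explains 4.4674/6 = 0.7446 = 74.46%.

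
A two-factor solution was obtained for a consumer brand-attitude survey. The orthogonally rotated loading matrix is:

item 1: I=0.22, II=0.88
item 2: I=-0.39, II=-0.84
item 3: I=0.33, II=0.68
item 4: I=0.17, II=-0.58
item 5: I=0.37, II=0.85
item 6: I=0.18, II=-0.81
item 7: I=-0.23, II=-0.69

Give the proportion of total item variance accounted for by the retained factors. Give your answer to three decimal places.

Communalities: 0.8228, 0.8577, 0.5713, 0.3653, 0.8594, 0.6885, 0.5290; Σh² = 4.6940.
Total variance with 7 standardized items is 7, so the solution explains 4.6940/7 = 0.6706.

0.671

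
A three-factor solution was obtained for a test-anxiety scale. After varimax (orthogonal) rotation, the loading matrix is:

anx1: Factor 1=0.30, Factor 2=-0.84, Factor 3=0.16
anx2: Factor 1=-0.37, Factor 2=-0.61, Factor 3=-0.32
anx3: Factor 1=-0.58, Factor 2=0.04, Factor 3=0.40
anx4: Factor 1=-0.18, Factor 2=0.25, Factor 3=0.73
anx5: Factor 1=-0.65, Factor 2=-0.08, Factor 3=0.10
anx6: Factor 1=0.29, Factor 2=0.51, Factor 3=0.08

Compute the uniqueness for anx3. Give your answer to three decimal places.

h² = (-0.58)² + 0.04² + 0.40² = 0.3364 + 0.0016 + 0.1600 = 0.4980
Uniqueness u² = 1 − h² = 1 − 0.4980 = 0.5020

0.502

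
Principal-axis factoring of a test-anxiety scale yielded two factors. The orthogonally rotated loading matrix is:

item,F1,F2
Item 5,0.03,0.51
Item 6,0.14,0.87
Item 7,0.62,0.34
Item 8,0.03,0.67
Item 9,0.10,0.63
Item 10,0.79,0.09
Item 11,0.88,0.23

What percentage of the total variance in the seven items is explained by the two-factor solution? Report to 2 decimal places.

SS loadings by factor: 1.8143, 2.0394; total = 3.8537.
Total variance with 7 standardized items is 7, so the solution explains 3.8537/7 = 0.5505 = 55.05%.

55.05%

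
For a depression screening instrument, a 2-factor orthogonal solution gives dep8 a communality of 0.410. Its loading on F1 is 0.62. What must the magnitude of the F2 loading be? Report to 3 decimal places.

Under orthogonal rotation h² = Σλ², so λ_F2² = h² − (0.3844) = 0.410 − 0.3844 = 0.0256.
|λ| = √0.0256 = 0.1600.

0.160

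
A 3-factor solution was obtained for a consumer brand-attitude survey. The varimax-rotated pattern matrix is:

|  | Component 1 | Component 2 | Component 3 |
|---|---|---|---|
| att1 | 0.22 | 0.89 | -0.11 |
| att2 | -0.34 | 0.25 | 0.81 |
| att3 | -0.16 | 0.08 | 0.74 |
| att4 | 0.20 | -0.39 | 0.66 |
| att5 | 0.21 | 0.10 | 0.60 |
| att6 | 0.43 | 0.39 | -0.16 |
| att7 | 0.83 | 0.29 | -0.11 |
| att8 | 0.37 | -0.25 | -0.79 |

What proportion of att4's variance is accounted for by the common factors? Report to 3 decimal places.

h² = 0.20² + (-0.39)² + 0.66² = 0.0400 + 0.1521 + 0.4356 = 0.6277

0.628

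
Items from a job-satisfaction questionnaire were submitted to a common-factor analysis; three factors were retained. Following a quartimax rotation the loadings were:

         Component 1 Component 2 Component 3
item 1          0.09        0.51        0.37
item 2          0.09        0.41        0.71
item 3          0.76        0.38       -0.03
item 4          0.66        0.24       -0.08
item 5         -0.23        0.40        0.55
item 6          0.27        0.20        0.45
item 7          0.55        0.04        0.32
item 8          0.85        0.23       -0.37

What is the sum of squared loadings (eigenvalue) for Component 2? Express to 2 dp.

0.88

SS loadings for Component 2 = 0.51² + 0.41² + 0.38² + 0.24² + 0.40² + 0.20² + 0.04² + 0.23² = 0.2601 + 0.1681 + 0.1444 + 0.0576 + 0.1600 + 0.0400 + 0.0016 + 0.0529 = 0.8847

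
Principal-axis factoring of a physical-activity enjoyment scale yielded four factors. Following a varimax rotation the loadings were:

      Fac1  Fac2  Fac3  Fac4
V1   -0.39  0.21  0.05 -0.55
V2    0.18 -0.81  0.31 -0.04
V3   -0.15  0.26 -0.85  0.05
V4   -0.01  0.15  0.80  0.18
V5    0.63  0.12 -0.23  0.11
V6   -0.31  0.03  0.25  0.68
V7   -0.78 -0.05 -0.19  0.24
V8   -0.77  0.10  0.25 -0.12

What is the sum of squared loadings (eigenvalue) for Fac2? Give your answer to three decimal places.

0.818

SS loadings for Fac2 = 0.21² + (-0.81)² + 0.26² + 0.15² + 0.12² + 0.03² + (-0.05)² + 0.10² = 0.0441 + 0.6561 + 0.0676 + 0.0225 + 0.0144 + 0.0009 + 0.0025 + 0.0100 = 0.8181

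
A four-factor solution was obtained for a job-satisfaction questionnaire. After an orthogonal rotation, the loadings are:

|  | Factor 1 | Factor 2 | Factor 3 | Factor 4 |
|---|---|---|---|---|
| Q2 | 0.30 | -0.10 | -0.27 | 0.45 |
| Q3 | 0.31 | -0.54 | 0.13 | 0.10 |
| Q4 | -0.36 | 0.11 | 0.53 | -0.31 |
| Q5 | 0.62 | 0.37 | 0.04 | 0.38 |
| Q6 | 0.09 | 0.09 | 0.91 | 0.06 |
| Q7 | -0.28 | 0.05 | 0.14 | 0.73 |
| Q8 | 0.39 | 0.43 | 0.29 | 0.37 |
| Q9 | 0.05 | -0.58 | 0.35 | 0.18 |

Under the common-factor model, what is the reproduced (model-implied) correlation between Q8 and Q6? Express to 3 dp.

0.360

r̂ = Σ λ_i·λ_j across factors = (0.39)(0.09) + (0.43)(0.09) + (0.29)(0.91) + (0.37)(0.06)
  = +0.0351 +0.0387 +0.2639 +0.0222 = 0.3599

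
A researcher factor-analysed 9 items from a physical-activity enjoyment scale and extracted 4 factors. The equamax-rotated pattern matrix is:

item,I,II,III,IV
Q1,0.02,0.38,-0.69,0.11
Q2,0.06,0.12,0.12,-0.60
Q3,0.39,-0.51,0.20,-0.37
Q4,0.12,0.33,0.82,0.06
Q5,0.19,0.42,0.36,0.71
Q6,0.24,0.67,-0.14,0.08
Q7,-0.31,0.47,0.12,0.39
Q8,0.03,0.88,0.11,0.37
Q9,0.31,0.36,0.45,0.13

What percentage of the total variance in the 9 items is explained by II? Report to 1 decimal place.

25.3%

SS loadings for II = 0.38² + 0.12² + (-0.51)² + 0.33² + 0.42² + 0.67² + 0.47² + 0.88² + 0.36² = 2.2780
With 9 standardized items, total variance = 9. Proportion = 2.2780/9 = 0.2531 → 25.31%.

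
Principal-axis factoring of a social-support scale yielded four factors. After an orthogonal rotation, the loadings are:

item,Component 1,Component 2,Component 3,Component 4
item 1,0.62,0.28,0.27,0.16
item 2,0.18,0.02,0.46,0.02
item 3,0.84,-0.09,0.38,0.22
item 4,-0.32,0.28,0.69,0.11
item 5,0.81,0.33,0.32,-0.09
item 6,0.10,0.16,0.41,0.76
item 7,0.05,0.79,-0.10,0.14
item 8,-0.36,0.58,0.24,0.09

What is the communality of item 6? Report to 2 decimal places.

h² = 0.10² + 0.16² + 0.41² + 0.76² = 0.0100 + 0.0256 + 0.1681 + 0.5776 = 0.7813

0.78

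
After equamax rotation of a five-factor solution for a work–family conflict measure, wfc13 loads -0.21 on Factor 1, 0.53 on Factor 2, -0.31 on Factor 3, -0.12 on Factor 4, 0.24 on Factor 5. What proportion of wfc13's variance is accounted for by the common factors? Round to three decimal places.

0.493

h² = (-0.21)² + 0.53² + (-0.31)² + (-0.12)² + 0.24² = 0.0441 + 0.2809 + 0.0961 + 0.0144 + 0.0576 = 0.4931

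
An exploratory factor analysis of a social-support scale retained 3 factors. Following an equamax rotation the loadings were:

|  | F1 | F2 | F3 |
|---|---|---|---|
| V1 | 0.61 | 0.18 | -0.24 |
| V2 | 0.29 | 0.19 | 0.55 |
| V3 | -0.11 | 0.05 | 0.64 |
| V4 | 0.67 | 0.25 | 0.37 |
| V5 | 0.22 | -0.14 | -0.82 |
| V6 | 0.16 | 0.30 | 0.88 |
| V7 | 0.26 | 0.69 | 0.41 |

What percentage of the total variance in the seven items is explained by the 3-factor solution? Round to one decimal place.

61.4%

Communalities: 0.4621, 0.4227, 0.4242, 0.6483, 0.7404, 0.8900, 0.7118; Σh² = 4.2995.
Total variance with 7 standardized items is 7, so the solution explains 4.2995/7 = 0.6142 = 61.42%.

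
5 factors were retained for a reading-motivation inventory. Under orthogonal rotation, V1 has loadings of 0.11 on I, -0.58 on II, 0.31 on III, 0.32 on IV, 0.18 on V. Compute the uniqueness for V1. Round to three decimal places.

h² = 0.11² + (-0.58)² + 0.31² + 0.32² + 0.18² = 0.0121 + 0.3364 + 0.0961 + 0.1024 + 0.0324 = 0.5794
Uniqueness u² = 1 − h² = 1 − 0.5794 = 0.4206

0.421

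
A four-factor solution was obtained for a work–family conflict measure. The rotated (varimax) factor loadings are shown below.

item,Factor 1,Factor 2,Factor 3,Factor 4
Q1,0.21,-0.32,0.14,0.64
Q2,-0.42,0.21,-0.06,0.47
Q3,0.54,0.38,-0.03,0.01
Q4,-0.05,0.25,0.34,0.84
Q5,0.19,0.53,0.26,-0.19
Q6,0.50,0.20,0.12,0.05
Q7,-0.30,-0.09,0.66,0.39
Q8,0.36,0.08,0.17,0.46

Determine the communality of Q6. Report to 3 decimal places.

h² = 0.50² + 0.20² + 0.12² + 0.05² = 0.2500 + 0.0400 + 0.0144 + 0.0025 = 0.3069

0.307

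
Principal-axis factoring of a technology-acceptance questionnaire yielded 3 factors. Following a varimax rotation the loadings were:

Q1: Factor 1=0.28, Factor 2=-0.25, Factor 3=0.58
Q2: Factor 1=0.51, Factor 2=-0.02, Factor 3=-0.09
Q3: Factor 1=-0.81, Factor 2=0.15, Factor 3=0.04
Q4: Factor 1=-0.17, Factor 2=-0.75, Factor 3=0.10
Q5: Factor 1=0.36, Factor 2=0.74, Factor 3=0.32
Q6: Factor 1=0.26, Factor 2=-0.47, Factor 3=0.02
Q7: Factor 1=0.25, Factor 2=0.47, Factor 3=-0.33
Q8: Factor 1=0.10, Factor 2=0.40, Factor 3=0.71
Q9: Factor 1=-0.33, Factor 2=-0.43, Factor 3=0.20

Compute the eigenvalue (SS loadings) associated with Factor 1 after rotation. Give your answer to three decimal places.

1.402

SS loadings for Factor 1 = 0.28² + 0.51² + (-0.81)² + (-0.17)² + 0.36² + 0.26² + 0.25² + 0.10² + (-0.33)² = 0.0784 + 0.2601 + 0.6561 + 0.0289 + 0.1296 + 0.0676 + 0.0625 + 0.0100 + 0.1089 = 1.4021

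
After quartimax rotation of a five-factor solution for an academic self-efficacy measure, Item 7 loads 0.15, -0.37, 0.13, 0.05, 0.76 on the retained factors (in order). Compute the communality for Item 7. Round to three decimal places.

h² = 0.15² + (-0.37)² + 0.13² + 0.05² + 0.76² = 0.0225 + 0.1369 + 0.0169 + 0.0025 + 0.5776 = 0.7564

0.756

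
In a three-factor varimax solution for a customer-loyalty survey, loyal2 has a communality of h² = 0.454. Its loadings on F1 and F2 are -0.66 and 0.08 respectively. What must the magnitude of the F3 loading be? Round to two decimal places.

Under orthogonal rotation h² = Σλ², so λ_F3² = h² − (0.4420) = 0.454 − 0.4420 = 0.0120.
|λ| = √0.0120 = 0.1095.

0.11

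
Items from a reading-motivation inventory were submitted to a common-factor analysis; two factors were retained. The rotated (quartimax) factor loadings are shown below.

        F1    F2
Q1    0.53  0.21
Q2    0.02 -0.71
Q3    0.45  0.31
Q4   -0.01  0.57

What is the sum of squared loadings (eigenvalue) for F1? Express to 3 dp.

SS loadings for F1 = 0.53² + 0.02² + 0.45² + (-0.01)² = 0.2809 + 0.0004 + 0.2025 + 0.0001 = 0.4839

0.484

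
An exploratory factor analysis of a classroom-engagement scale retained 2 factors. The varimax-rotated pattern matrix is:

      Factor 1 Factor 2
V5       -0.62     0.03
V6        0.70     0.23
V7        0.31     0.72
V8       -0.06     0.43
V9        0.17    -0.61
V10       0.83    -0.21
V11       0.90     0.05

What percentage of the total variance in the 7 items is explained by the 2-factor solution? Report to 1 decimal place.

Communalities: 0.3853, 0.5429, 0.6145, 0.1885, 0.4010, 0.7330, 0.8125; Σh² = 3.6777.
Total variance with 7 standardized items is 7, so the solution explains 3.6777/7 = 0.5254 = 52.54%.

52.5%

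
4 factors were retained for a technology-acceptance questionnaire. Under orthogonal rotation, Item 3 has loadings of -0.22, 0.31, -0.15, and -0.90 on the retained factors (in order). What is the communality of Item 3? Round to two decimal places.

h² = (-0.22)² + 0.31² + (-0.15)² + (-0.90)² = 0.0484 + 0.0961 + 0.0225 + 0.8100 = 0.9770

0.98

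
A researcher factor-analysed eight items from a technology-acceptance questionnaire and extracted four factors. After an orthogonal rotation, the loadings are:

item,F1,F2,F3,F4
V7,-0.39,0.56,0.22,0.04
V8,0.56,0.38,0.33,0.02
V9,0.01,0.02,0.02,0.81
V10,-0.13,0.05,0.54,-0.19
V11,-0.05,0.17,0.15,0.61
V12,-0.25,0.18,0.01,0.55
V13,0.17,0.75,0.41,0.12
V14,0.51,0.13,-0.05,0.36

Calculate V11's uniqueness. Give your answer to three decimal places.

h² = (-0.05)² + 0.17² + 0.15² + 0.61² = 0.0025 + 0.0289 + 0.0225 + 0.3721 = 0.4260
Uniqueness u² = 1 − h² = 1 − 0.4260 = 0.5740

0.574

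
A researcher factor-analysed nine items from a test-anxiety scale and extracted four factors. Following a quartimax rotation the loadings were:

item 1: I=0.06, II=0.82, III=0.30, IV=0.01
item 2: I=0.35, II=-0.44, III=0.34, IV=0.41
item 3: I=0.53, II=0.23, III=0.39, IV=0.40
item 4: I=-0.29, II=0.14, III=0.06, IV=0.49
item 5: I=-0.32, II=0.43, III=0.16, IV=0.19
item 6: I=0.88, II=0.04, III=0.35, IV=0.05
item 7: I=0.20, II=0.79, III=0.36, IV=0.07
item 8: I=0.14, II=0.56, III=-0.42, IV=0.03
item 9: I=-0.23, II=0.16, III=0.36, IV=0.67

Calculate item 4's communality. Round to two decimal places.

0.35

h² = (-0.29)² + 0.14² + 0.06² + 0.49² = 0.0841 + 0.0196 + 0.0036 + 0.2401 = 0.3474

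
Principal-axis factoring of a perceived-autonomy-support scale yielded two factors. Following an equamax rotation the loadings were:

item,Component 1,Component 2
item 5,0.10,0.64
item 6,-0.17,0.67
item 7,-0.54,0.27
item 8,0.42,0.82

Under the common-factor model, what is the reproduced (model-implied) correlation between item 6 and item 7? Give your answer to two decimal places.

r̂ = Σ λ_i·λ_j across factors = (-0.17)(-0.54) + (0.67)(0.27)
  = +0.0918 +0.1809 = 0.2727

0.27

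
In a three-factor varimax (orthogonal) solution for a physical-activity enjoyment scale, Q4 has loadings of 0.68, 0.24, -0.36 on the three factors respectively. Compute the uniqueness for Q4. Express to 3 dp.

h² = 0.68² + 0.24² + (-0.36)² = 0.4624 + 0.0576 + 0.1296 = 0.6496
Uniqueness u² = 1 − h² = 1 − 0.6496 = 0.3504

0.350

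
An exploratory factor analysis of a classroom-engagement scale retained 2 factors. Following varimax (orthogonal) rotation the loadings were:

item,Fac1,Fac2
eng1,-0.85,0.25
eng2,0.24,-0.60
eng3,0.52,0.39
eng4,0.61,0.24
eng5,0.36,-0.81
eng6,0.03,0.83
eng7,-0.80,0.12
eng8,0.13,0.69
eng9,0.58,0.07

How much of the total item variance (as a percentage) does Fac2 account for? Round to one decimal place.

SS loadings for Fac2 = 0.25² + (-0.60)² + 0.39² + 0.24² + (-0.81)² + 0.83² + 0.12² + 0.69² + 0.07² = 2.4726
With 9 standardized items, total variance = 9. Proportion = 2.4726/9 = 0.2747 → 27.47%.

27.5%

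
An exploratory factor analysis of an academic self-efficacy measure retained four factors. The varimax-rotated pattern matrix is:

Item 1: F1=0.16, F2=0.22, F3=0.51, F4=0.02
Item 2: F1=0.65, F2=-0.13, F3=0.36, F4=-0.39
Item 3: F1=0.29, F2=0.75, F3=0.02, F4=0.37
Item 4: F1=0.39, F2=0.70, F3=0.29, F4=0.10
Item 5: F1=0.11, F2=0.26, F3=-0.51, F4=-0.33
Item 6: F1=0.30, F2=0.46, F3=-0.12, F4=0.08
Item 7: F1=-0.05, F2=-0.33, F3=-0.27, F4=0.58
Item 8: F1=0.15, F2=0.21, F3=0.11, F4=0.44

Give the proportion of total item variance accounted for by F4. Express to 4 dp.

SS loadings for F4 = 0.02² + (-0.39)² + 0.37² + 0.10² + (-0.33)² + 0.08² + 0.58² + 0.44² = 0.9447
Proportion of variance = 0.9447 / 8 = 0.1181.

0.1181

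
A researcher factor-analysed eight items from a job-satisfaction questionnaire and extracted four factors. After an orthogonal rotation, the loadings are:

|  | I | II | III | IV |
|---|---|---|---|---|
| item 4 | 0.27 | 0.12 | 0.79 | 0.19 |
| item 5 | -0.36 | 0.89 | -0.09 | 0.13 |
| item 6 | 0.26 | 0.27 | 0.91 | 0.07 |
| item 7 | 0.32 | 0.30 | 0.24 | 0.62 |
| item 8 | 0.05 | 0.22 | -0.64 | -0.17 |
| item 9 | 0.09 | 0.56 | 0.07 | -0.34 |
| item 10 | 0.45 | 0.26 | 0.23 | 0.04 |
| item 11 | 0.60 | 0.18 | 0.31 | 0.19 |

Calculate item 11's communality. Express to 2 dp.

0.52

h² = 0.60² + 0.18² + 0.31² + 0.19² = 0.3600 + 0.0324 + 0.0961 + 0.0361 = 0.5246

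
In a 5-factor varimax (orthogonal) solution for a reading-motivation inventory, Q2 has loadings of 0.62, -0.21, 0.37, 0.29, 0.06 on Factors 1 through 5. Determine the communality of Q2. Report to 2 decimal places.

h² = 0.62² + (-0.21)² + 0.37² + 0.29² + 0.06² = 0.3844 + 0.0441 + 0.1369 + 0.0841 + 0.0036 = 0.6531

0.65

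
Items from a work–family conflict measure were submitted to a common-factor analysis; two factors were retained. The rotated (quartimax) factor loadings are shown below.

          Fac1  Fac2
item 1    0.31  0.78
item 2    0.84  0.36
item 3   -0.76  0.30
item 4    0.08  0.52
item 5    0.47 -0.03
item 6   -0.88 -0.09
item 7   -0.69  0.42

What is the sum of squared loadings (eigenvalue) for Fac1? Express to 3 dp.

2.857

SS loadings for Fac1 = 0.31² + 0.84² + (-0.76)² + 0.08² + 0.47² + (-0.88)² + (-0.69)² = 0.0961 + 0.7056 + 0.5776 + 0.0064 + 0.2209 + 0.7744 + 0.4761 = 2.8571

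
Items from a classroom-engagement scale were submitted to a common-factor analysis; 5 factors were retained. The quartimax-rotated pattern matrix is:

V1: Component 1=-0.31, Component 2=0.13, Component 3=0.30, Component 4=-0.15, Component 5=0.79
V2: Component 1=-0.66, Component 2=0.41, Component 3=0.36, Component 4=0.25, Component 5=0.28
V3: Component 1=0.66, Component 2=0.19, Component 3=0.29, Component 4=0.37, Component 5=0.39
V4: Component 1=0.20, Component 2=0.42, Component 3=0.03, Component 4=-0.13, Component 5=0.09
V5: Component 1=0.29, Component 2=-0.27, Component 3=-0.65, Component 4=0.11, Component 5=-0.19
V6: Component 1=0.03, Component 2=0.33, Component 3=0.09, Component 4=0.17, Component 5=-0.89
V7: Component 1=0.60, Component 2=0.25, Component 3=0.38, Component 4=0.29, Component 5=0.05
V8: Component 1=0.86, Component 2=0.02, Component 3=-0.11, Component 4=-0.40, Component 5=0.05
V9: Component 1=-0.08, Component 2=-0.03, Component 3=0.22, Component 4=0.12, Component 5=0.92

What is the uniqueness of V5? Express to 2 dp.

0.37

h² = 0.29² + (-0.27)² + (-0.65)² + 0.11² + (-0.19)² = 0.0841 + 0.0729 + 0.4225 + 0.0121 + 0.0361 = 0.6277
Uniqueness u² = 1 − h² = 1 − 0.6277 = 0.3723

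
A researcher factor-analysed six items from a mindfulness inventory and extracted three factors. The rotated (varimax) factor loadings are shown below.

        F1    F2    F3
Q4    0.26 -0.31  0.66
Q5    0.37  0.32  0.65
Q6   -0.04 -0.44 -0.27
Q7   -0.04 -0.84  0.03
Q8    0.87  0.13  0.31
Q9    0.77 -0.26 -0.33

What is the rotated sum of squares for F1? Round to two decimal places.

1.56

SS loadings for F1 = 0.26² + 0.37² + (-0.04)² + (-0.04)² + 0.87² + 0.77² = 0.0676 + 0.1369 + 0.0016 + 0.0016 + 0.7569 + 0.5929 = 1.5575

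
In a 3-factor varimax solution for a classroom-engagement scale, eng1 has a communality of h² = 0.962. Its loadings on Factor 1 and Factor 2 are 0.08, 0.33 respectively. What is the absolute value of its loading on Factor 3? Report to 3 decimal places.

0.920

Under orthogonal rotation h² = Σλ², so λ_Factor 3² = h² − (0.1153) = 0.962 − 0.1153 = 0.8467.
|λ| = √0.8467 = 0.9202.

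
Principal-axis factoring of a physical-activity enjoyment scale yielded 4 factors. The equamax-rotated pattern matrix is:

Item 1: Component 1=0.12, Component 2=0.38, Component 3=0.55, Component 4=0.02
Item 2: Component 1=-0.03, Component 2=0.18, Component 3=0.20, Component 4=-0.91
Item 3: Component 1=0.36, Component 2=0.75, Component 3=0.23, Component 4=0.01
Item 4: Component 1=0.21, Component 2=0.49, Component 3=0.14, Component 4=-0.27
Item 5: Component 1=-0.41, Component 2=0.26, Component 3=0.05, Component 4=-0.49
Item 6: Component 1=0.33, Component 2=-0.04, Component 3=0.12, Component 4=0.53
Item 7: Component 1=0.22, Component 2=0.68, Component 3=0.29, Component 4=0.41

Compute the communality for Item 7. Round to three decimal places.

h² = 0.22² + 0.68² + 0.29² + 0.41² = 0.0484 + 0.4624 + 0.0841 + 0.1681 = 0.7630

0.763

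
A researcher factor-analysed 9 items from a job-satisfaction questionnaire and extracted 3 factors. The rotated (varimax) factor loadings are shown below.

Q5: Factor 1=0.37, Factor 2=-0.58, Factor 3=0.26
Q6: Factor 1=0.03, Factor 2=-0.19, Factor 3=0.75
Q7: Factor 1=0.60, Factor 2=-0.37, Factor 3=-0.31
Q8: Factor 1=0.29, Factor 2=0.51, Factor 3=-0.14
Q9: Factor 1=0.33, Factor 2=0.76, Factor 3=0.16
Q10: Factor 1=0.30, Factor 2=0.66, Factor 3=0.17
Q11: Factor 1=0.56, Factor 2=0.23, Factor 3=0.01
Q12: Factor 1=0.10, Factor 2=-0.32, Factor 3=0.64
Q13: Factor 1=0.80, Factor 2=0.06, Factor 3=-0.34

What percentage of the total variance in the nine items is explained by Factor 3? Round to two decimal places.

SS loadings for Factor 3 = 0.26² + 0.75² + (-0.31)² + (-0.14)² + 0.16² + 0.17² + 0.01² + 0.64² + (-0.34)² = 1.3256
With 9 standardized items, total variance = 9. Proportion = 1.3256/9 = 0.1473 → 14.73%.

14.73%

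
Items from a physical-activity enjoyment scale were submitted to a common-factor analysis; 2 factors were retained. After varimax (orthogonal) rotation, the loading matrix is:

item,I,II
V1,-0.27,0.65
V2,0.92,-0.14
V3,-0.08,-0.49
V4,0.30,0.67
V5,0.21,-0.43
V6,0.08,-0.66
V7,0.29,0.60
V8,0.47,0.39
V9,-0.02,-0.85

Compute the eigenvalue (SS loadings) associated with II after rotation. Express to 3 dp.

SS loadings for II = 0.65² + (-0.14)² + (-0.49)² + 0.67² + (-0.43)² + (-0.66)² + 0.60² + 0.39² + (-0.85)² = 0.4225 + 0.0196 + 0.2401 + 0.4489 + 0.1849 + 0.4356 + 0.3600 + 0.1521 + 0.7225 = 2.9862

2.986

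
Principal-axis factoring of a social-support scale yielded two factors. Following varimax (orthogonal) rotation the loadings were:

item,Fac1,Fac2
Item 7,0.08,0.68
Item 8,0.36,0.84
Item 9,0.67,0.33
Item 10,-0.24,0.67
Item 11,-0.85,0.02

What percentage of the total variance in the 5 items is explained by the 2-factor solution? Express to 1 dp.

61.8%

SS loadings by factor: 1.3650, 1.7262; total = 3.0912.
Total variance with 5 standardized items is 5, so the solution explains 3.0912/5 = 0.6182 = 61.82%.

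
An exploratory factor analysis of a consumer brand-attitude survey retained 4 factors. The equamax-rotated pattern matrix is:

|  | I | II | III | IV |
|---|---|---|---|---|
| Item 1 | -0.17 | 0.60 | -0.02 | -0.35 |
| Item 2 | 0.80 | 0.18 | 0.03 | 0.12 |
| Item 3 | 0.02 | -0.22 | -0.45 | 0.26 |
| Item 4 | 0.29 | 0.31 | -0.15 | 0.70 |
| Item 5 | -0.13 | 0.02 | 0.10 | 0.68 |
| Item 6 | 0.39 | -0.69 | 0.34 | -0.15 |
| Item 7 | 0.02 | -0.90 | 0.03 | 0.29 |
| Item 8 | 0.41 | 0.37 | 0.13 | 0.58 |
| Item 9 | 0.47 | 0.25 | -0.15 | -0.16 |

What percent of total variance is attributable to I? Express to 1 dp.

SS loadings for I = (-0.17)² + 0.80² + 0.02² + 0.29² + (-0.13)² + 0.39² + 0.02² + 0.41² + 0.47² = 1.3118
With 9 standardized items, total variance = 9. Proportion = 1.3118/9 = 0.1458 → 14.58%.

14.6%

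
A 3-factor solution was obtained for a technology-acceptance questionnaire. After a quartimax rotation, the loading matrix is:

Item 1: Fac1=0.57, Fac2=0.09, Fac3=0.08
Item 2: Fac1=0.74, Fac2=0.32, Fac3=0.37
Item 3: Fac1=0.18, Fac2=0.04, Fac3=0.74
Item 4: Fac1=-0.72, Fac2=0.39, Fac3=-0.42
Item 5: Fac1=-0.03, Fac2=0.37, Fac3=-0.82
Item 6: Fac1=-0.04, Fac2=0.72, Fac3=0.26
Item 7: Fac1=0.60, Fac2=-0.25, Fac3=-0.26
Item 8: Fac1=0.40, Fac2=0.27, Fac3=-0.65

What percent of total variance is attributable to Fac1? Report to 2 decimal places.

SS loadings for Fac1 = 0.57² + 0.74² + 0.18² + (-0.72)² + (-0.03)² + (-0.04)² + 0.60² + 0.40² = 1.9458
With 8 standardized items, total variance = 8. Proportion = 1.9458/8 = 0.2432 → 24.32%.

24.32%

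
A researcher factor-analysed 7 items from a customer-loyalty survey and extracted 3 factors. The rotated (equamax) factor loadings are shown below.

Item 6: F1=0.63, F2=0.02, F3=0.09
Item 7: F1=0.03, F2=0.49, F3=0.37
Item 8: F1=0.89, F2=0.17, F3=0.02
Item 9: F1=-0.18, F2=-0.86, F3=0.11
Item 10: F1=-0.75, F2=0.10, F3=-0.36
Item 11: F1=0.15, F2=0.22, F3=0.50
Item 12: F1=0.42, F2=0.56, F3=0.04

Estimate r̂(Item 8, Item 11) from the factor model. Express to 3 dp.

r̂ = Σ λ_i·λ_j across factors = (0.89)(0.15) + (0.17)(0.22) + (0.02)(0.50)
  = +0.1335 +0.0374 +0.0100 = 0.1809

0.181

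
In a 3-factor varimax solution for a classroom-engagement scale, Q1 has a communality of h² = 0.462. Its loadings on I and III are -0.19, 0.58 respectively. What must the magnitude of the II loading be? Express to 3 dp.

0.299

Under orthogonal rotation h² = Σλ², so λ_II² = h² − (0.3725) = 0.462 − 0.3725 = 0.0895.
|λ| = √0.0895 = 0.2992.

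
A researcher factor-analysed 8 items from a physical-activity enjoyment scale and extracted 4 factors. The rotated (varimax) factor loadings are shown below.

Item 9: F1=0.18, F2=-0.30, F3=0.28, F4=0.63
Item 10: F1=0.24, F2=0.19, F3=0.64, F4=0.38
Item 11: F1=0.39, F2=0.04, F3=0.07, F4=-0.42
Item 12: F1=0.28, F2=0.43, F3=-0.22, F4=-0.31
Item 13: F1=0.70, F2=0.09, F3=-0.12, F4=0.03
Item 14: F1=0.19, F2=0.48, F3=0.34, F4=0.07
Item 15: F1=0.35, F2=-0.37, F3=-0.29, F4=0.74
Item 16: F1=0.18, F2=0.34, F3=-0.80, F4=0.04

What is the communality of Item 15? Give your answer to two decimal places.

h² = 0.35² + (-0.37)² + (-0.29)² + 0.74² = 0.1225 + 0.1369 + 0.0841 + 0.5476 = 0.8911

0.89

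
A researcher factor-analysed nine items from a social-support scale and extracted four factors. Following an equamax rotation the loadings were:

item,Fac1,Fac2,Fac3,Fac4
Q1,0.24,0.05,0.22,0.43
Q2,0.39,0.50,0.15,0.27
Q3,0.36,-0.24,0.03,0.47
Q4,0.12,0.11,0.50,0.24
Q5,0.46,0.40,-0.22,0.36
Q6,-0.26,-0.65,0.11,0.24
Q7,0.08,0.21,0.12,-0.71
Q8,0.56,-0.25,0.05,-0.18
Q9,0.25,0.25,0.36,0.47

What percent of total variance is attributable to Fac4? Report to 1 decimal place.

16.5%

SS loadings for Fac4 = 0.43² + 0.27² + 0.47² + 0.24² + 0.36² + 0.24² + (-0.71)² + (-0.18)² + 0.47² = 1.4809
With 9 standardized items, total variance = 9. Proportion = 1.4809/9 = 0.1645 → 16.45%.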